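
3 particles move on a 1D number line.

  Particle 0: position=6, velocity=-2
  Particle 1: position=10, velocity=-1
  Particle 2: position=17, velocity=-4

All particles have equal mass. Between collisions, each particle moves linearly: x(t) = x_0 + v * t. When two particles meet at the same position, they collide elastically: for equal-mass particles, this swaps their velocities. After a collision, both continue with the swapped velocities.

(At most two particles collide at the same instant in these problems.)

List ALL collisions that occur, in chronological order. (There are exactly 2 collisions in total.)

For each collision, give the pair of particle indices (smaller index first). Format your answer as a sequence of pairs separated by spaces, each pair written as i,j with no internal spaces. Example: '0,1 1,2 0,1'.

Answer: 1,2 0,1

Derivation:
Collision at t=7/3: particles 1 and 2 swap velocities; positions: p0=4/3 p1=23/3 p2=23/3; velocities now: v0=-2 v1=-4 v2=-1
Collision at t=11/2: particles 0 and 1 swap velocities; positions: p0=-5 p1=-5 p2=9/2; velocities now: v0=-4 v1=-2 v2=-1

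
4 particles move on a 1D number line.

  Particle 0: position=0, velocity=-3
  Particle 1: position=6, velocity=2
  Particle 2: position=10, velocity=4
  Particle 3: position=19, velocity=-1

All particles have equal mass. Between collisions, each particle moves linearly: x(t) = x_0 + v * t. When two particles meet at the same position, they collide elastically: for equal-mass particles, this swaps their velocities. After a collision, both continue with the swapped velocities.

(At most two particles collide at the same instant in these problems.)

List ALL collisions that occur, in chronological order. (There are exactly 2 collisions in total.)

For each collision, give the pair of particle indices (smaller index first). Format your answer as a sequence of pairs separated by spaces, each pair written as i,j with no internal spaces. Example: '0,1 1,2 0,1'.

Answer: 2,3 1,2

Derivation:
Collision at t=9/5: particles 2 and 3 swap velocities; positions: p0=-27/5 p1=48/5 p2=86/5 p3=86/5; velocities now: v0=-3 v1=2 v2=-1 v3=4
Collision at t=13/3: particles 1 and 2 swap velocities; positions: p0=-13 p1=44/3 p2=44/3 p3=82/3; velocities now: v0=-3 v1=-1 v2=2 v3=4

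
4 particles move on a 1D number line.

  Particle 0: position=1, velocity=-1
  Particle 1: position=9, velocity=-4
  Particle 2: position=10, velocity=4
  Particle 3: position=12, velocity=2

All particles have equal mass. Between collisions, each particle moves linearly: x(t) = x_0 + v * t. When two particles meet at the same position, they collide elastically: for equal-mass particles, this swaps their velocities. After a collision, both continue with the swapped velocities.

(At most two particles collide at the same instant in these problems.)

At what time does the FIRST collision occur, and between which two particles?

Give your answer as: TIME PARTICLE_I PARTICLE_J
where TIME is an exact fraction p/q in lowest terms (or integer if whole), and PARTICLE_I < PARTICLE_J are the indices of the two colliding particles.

Pair (0,1): pos 1,9 vel -1,-4 -> gap=8, closing at 3/unit, collide at t=8/3
Pair (1,2): pos 9,10 vel -4,4 -> not approaching (rel speed -8 <= 0)
Pair (2,3): pos 10,12 vel 4,2 -> gap=2, closing at 2/unit, collide at t=1
Earliest collision: t=1 between 2 and 3

Answer: 1 2 3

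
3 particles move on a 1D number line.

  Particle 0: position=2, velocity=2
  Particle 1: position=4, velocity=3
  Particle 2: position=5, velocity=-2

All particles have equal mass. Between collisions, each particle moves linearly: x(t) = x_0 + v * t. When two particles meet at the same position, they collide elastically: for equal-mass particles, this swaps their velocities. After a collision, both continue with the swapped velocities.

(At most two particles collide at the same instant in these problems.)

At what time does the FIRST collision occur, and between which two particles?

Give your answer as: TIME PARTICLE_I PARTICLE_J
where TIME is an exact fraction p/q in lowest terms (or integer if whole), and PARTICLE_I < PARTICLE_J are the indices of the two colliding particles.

Pair (0,1): pos 2,4 vel 2,3 -> not approaching (rel speed -1 <= 0)
Pair (1,2): pos 4,5 vel 3,-2 -> gap=1, closing at 5/unit, collide at t=1/5
Earliest collision: t=1/5 between 1 and 2

Answer: 1/5 1 2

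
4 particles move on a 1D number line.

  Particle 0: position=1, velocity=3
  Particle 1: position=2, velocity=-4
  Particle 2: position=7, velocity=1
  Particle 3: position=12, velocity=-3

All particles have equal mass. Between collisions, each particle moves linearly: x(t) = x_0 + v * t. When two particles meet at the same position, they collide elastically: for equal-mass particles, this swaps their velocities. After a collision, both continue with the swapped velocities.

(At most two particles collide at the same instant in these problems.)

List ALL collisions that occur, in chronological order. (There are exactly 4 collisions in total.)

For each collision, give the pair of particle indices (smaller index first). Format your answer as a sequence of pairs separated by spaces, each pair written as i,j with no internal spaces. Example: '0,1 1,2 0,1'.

Collision at t=1/7: particles 0 and 1 swap velocities; positions: p0=10/7 p1=10/7 p2=50/7 p3=81/7; velocities now: v0=-4 v1=3 v2=1 v3=-3
Collision at t=5/4: particles 2 and 3 swap velocities; positions: p0=-3 p1=19/4 p2=33/4 p3=33/4; velocities now: v0=-4 v1=3 v2=-3 v3=1
Collision at t=11/6: particles 1 and 2 swap velocities; positions: p0=-16/3 p1=13/2 p2=13/2 p3=53/6; velocities now: v0=-4 v1=-3 v2=3 v3=1
Collision at t=3: particles 2 and 3 swap velocities; positions: p0=-10 p1=3 p2=10 p3=10; velocities now: v0=-4 v1=-3 v2=1 v3=3

Answer: 0,1 2,3 1,2 2,3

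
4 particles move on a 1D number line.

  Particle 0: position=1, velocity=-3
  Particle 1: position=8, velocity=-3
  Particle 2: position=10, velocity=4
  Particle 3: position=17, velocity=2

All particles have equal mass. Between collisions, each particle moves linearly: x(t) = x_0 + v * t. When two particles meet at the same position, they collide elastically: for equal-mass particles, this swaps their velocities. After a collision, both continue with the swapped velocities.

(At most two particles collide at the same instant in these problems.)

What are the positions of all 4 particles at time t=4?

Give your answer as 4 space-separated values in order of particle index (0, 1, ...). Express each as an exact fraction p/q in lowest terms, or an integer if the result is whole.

Collision at t=7/2: particles 2 and 3 swap velocities; positions: p0=-19/2 p1=-5/2 p2=24 p3=24; velocities now: v0=-3 v1=-3 v2=2 v3=4
Advance to t=4 (no further collisions before then); velocities: v0=-3 v1=-3 v2=2 v3=4; positions = -11 -4 25 26

Answer: -11 -4 25 26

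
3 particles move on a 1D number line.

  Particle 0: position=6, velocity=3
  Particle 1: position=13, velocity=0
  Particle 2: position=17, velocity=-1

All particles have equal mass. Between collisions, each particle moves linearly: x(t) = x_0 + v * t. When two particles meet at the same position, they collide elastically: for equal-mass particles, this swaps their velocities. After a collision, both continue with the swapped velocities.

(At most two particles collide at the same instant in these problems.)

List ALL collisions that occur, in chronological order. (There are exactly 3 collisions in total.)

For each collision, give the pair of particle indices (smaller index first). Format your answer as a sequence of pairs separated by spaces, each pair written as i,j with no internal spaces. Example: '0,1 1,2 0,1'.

Answer: 0,1 1,2 0,1

Derivation:
Collision at t=7/3: particles 0 and 1 swap velocities; positions: p0=13 p1=13 p2=44/3; velocities now: v0=0 v1=3 v2=-1
Collision at t=11/4: particles 1 and 2 swap velocities; positions: p0=13 p1=57/4 p2=57/4; velocities now: v0=0 v1=-1 v2=3
Collision at t=4: particles 0 and 1 swap velocities; positions: p0=13 p1=13 p2=18; velocities now: v0=-1 v1=0 v2=3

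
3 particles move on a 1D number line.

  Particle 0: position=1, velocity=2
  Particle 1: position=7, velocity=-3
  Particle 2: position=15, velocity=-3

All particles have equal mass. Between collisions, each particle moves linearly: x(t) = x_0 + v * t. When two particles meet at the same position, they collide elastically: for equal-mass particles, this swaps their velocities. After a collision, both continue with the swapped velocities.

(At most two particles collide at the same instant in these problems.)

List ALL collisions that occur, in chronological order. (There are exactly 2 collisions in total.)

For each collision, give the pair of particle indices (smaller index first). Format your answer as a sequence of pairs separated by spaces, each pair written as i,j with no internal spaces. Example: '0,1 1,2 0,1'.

Answer: 0,1 1,2

Derivation:
Collision at t=6/5: particles 0 and 1 swap velocities; positions: p0=17/5 p1=17/5 p2=57/5; velocities now: v0=-3 v1=2 v2=-3
Collision at t=14/5: particles 1 and 2 swap velocities; positions: p0=-7/5 p1=33/5 p2=33/5; velocities now: v0=-3 v1=-3 v2=2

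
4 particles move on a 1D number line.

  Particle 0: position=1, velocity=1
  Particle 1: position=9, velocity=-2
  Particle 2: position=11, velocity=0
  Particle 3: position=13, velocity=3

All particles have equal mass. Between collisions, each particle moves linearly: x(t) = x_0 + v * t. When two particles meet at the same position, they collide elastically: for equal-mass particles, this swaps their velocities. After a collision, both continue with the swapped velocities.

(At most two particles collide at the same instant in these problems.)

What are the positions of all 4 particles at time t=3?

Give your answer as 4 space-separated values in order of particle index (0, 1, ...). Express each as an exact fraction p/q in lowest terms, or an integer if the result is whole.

Collision at t=8/3: particles 0 and 1 swap velocities; positions: p0=11/3 p1=11/3 p2=11 p3=21; velocities now: v0=-2 v1=1 v2=0 v3=3
Advance to t=3 (no further collisions before then); velocities: v0=-2 v1=1 v2=0 v3=3; positions = 3 4 11 22

Answer: 3 4 11 22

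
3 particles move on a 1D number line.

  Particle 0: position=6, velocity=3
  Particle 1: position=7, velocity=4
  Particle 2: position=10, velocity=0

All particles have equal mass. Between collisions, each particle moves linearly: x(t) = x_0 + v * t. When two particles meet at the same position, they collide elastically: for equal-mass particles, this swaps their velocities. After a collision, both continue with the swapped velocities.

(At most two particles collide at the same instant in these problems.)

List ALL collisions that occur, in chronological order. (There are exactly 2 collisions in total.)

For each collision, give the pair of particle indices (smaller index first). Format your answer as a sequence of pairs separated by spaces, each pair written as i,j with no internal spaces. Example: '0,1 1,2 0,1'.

Collision at t=3/4: particles 1 and 2 swap velocities; positions: p0=33/4 p1=10 p2=10; velocities now: v0=3 v1=0 v2=4
Collision at t=4/3: particles 0 and 1 swap velocities; positions: p0=10 p1=10 p2=37/3; velocities now: v0=0 v1=3 v2=4

Answer: 1,2 0,1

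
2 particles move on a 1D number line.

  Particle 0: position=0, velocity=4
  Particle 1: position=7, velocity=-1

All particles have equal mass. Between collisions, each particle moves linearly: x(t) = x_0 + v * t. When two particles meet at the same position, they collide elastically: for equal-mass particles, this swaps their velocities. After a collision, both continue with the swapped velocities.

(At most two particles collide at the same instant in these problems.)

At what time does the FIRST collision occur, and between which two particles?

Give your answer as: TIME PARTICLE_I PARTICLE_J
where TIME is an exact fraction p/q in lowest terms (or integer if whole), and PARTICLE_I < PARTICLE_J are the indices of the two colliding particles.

Pair (0,1): pos 0,7 vel 4,-1 -> gap=7, closing at 5/unit, collide at t=7/5
Earliest collision: t=7/5 between 0 and 1

Answer: 7/5 0 1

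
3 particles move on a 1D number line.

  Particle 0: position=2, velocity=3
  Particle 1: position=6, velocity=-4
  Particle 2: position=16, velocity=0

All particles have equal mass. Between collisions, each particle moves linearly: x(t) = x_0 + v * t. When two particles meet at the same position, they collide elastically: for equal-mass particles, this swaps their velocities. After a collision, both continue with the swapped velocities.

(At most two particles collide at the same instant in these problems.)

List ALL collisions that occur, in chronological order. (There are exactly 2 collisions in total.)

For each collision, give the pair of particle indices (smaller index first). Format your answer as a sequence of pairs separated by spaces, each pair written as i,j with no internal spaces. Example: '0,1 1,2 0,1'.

Collision at t=4/7: particles 0 and 1 swap velocities; positions: p0=26/7 p1=26/7 p2=16; velocities now: v0=-4 v1=3 v2=0
Collision at t=14/3: particles 1 and 2 swap velocities; positions: p0=-38/3 p1=16 p2=16; velocities now: v0=-4 v1=0 v2=3

Answer: 0,1 1,2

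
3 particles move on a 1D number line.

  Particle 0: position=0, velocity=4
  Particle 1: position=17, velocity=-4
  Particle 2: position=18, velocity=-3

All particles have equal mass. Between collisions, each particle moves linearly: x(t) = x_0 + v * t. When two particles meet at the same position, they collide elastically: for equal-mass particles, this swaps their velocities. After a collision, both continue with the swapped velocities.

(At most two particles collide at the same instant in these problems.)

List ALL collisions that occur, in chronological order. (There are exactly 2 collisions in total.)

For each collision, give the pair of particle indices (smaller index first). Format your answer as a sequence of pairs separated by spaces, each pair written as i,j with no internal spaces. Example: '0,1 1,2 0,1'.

Answer: 0,1 1,2

Derivation:
Collision at t=17/8: particles 0 and 1 swap velocities; positions: p0=17/2 p1=17/2 p2=93/8; velocities now: v0=-4 v1=4 v2=-3
Collision at t=18/7: particles 1 and 2 swap velocities; positions: p0=47/7 p1=72/7 p2=72/7; velocities now: v0=-4 v1=-3 v2=4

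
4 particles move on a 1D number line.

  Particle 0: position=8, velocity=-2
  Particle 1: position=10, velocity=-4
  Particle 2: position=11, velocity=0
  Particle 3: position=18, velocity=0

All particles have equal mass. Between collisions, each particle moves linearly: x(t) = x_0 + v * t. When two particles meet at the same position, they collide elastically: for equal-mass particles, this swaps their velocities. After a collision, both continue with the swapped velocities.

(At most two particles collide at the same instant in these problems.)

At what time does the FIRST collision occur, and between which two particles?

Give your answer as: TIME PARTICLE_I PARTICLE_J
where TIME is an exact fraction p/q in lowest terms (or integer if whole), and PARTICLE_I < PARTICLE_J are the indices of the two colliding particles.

Answer: 1 0 1

Derivation:
Pair (0,1): pos 8,10 vel -2,-4 -> gap=2, closing at 2/unit, collide at t=1
Pair (1,2): pos 10,11 vel -4,0 -> not approaching (rel speed -4 <= 0)
Pair (2,3): pos 11,18 vel 0,0 -> not approaching (rel speed 0 <= 0)
Earliest collision: t=1 between 0 and 1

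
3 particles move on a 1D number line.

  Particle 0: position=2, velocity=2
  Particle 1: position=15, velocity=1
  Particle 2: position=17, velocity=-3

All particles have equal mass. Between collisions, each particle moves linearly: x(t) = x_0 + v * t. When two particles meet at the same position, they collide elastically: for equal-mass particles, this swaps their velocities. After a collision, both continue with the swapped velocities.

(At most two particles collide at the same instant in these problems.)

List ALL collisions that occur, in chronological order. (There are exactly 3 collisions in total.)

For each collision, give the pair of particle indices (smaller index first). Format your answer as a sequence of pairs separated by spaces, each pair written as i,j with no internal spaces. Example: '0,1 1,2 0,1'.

Collision at t=1/2: particles 1 and 2 swap velocities; positions: p0=3 p1=31/2 p2=31/2; velocities now: v0=2 v1=-3 v2=1
Collision at t=3: particles 0 and 1 swap velocities; positions: p0=8 p1=8 p2=18; velocities now: v0=-3 v1=2 v2=1
Collision at t=13: particles 1 and 2 swap velocities; positions: p0=-22 p1=28 p2=28; velocities now: v0=-3 v1=1 v2=2

Answer: 1,2 0,1 1,2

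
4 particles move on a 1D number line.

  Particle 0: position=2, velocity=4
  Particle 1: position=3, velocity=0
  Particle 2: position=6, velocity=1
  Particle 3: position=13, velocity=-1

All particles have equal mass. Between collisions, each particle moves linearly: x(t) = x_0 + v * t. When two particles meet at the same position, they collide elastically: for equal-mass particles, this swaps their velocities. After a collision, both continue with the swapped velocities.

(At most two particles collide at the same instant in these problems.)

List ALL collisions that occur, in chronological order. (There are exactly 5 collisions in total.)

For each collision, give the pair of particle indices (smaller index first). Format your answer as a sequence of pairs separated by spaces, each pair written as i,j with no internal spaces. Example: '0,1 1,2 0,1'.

Answer: 0,1 1,2 2,3 1,2 0,1

Derivation:
Collision at t=1/4: particles 0 and 1 swap velocities; positions: p0=3 p1=3 p2=25/4 p3=51/4; velocities now: v0=0 v1=4 v2=1 v3=-1
Collision at t=4/3: particles 1 and 2 swap velocities; positions: p0=3 p1=22/3 p2=22/3 p3=35/3; velocities now: v0=0 v1=1 v2=4 v3=-1
Collision at t=11/5: particles 2 and 3 swap velocities; positions: p0=3 p1=41/5 p2=54/5 p3=54/5; velocities now: v0=0 v1=1 v2=-1 v3=4
Collision at t=7/2: particles 1 and 2 swap velocities; positions: p0=3 p1=19/2 p2=19/2 p3=16; velocities now: v0=0 v1=-1 v2=1 v3=4
Collision at t=10: particles 0 and 1 swap velocities; positions: p0=3 p1=3 p2=16 p3=42; velocities now: v0=-1 v1=0 v2=1 v3=4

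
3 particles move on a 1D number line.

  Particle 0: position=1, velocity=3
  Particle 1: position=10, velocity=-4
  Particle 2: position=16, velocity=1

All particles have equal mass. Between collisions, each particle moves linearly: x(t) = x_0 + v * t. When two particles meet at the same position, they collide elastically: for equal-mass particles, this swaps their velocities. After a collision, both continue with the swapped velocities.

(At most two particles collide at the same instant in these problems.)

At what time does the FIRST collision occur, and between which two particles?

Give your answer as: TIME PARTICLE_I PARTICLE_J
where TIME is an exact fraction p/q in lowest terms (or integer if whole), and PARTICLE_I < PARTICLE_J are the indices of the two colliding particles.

Pair (0,1): pos 1,10 vel 3,-4 -> gap=9, closing at 7/unit, collide at t=9/7
Pair (1,2): pos 10,16 vel -4,1 -> not approaching (rel speed -5 <= 0)
Earliest collision: t=9/7 between 0 and 1

Answer: 9/7 0 1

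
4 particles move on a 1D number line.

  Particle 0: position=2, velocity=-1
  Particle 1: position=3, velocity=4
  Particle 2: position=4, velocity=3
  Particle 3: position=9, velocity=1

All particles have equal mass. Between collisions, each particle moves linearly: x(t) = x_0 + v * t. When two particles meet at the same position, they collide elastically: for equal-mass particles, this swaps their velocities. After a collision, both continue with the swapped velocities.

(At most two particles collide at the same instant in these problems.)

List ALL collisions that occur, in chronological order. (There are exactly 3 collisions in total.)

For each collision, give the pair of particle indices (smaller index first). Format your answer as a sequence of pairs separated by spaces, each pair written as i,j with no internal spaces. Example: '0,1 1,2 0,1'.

Collision at t=1: particles 1 and 2 swap velocities; positions: p0=1 p1=7 p2=7 p3=10; velocities now: v0=-1 v1=3 v2=4 v3=1
Collision at t=2: particles 2 and 3 swap velocities; positions: p0=0 p1=10 p2=11 p3=11; velocities now: v0=-1 v1=3 v2=1 v3=4
Collision at t=5/2: particles 1 and 2 swap velocities; positions: p0=-1/2 p1=23/2 p2=23/2 p3=13; velocities now: v0=-1 v1=1 v2=3 v3=4

Answer: 1,2 2,3 1,2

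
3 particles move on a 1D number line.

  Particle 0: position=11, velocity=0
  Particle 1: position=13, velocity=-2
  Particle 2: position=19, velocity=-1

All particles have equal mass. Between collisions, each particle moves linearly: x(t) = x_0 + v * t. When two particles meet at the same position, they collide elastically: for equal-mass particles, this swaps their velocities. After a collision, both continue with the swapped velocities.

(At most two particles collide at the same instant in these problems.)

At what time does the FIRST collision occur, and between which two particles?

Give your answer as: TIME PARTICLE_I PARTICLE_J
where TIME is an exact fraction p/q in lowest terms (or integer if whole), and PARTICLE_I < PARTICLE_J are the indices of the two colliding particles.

Answer: 1 0 1

Derivation:
Pair (0,1): pos 11,13 vel 0,-2 -> gap=2, closing at 2/unit, collide at t=1
Pair (1,2): pos 13,19 vel -2,-1 -> not approaching (rel speed -1 <= 0)
Earliest collision: t=1 between 0 and 1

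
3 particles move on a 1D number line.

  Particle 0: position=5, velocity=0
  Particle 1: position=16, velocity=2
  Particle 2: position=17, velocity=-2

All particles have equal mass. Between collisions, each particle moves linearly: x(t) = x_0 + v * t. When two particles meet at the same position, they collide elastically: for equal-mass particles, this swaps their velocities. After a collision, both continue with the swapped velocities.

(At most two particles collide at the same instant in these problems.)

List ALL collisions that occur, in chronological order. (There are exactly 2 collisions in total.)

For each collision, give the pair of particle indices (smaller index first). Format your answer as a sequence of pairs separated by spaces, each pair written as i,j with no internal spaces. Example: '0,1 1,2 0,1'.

Answer: 1,2 0,1

Derivation:
Collision at t=1/4: particles 1 and 2 swap velocities; positions: p0=5 p1=33/2 p2=33/2; velocities now: v0=0 v1=-2 v2=2
Collision at t=6: particles 0 and 1 swap velocities; positions: p0=5 p1=5 p2=28; velocities now: v0=-2 v1=0 v2=2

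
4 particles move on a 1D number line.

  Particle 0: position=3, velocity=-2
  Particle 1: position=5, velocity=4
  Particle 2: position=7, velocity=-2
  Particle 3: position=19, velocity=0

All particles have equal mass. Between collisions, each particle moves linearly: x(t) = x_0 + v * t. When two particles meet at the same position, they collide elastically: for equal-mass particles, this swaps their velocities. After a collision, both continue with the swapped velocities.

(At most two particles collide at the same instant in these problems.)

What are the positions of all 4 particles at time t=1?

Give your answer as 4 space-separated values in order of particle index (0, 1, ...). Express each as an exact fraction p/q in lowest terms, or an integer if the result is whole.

Collision at t=1/3: particles 1 and 2 swap velocities; positions: p0=7/3 p1=19/3 p2=19/3 p3=19; velocities now: v0=-2 v1=-2 v2=4 v3=0
Advance to t=1 (no further collisions before then); velocities: v0=-2 v1=-2 v2=4 v3=0; positions = 1 5 9 19

Answer: 1 5 9 19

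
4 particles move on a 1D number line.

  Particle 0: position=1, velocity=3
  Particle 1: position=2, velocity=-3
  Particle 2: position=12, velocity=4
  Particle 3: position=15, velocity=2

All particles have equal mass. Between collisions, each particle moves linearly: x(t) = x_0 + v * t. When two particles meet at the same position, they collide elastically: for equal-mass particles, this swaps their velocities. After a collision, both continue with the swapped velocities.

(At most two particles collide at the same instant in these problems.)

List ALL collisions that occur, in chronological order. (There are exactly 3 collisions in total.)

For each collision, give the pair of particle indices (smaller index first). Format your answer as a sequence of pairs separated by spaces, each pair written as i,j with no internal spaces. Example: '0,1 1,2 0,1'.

Collision at t=1/6: particles 0 and 1 swap velocities; positions: p0=3/2 p1=3/2 p2=38/3 p3=46/3; velocities now: v0=-3 v1=3 v2=4 v3=2
Collision at t=3/2: particles 2 and 3 swap velocities; positions: p0=-5/2 p1=11/2 p2=18 p3=18; velocities now: v0=-3 v1=3 v2=2 v3=4
Collision at t=14: particles 1 and 2 swap velocities; positions: p0=-40 p1=43 p2=43 p3=68; velocities now: v0=-3 v1=2 v2=3 v3=4

Answer: 0,1 2,3 1,2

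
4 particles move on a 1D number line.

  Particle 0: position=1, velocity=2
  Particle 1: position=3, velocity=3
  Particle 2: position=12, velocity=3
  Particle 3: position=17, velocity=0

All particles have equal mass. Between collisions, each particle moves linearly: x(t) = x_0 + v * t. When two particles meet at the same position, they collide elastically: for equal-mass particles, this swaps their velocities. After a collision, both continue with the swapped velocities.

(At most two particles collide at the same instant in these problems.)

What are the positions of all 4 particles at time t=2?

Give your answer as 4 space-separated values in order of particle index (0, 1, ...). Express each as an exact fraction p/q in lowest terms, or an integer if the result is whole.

Collision at t=5/3: particles 2 and 3 swap velocities; positions: p0=13/3 p1=8 p2=17 p3=17; velocities now: v0=2 v1=3 v2=0 v3=3
Advance to t=2 (no further collisions before then); velocities: v0=2 v1=3 v2=0 v3=3; positions = 5 9 17 18

Answer: 5 9 17 18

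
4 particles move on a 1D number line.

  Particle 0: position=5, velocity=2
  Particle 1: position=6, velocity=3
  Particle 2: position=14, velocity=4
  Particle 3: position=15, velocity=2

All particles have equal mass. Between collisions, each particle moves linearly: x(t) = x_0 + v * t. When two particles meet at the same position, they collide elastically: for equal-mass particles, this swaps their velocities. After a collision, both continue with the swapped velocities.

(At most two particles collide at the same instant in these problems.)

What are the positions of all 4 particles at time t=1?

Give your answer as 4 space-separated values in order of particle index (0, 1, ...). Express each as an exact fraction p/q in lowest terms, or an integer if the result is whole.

Answer: 7 9 17 18

Derivation:
Collision at t=1/2: particles 2 and 3 swap velocities; positions: p0=6 p1=15/2 p2=16 p3=16; velocities now: v0=2 v1=3 v2=2 v3=4
Advance to t=1 (no further collisions before then); velocities: v0=2 v1=3 v2=2 v3=4; positions = 7 9 17 18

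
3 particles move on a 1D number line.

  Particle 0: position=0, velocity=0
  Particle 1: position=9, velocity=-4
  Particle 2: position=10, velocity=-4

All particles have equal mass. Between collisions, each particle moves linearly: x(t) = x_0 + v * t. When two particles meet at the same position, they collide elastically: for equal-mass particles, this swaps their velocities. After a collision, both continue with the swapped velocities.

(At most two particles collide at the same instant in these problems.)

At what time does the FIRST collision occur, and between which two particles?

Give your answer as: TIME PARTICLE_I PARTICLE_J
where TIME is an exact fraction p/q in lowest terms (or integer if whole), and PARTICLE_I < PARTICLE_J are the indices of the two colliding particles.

Answer: 9/4 0 1

Derivation:
Pair (0,1): pos 0,9 vel 0,-4 -> gap=9, closing at 4/unit, collide at t=9/4
Pair (1,2): pos 9,10 vel -4,-4 -> not approaching (rel speed 0 <= 0)
Earliest collision: t=9/4 between 0 and 1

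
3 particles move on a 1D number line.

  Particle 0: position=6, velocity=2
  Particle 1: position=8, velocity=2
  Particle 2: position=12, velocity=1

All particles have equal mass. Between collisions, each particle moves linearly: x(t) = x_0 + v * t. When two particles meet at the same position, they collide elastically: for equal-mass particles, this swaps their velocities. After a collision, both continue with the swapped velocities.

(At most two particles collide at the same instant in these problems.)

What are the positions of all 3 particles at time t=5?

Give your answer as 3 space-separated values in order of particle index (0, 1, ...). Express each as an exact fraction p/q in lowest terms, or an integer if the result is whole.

Collision at t=4: particles 1 and 2 swap velocities; positions: p0=14 p1=16 p2=16; velocities now: v0=2 v1=1 v2=2
Advance to t=5 (no further collisions before then); velocities: v0=2 v1=1 v2=2; positions = 16 17 18

Answer: 16 17 18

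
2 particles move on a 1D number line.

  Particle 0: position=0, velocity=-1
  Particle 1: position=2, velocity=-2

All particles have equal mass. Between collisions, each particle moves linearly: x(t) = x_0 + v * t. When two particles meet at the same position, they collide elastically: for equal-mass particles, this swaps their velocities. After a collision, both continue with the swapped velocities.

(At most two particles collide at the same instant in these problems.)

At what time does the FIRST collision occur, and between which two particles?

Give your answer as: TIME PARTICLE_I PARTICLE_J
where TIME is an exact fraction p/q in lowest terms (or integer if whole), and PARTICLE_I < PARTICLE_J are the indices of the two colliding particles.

Answer: 2 0 1

Derivation:
Pair (0,1): pos 0,2 vel -1,-2 -> gap=2, closing at 1/unit, collide at t=2
Earliest collision: t=2 between 0 and 1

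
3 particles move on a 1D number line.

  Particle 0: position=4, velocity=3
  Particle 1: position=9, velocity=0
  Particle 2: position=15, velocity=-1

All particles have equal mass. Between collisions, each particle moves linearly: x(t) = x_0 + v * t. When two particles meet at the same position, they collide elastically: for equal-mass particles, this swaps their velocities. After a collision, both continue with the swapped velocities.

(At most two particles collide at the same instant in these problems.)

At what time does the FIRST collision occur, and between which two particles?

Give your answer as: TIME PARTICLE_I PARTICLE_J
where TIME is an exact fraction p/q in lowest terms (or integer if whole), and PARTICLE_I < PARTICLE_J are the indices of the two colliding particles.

Pair (0,1): pos 4,9 vel 3,0 -> gap=5, closing at 3/unit, collide at t=5/3
Pair (1,2): pos 9,15 vel 0,-1 -> gap=6, closing at 1/unit, collide at t=6
Earliest collision: t=5/3 between 0 and 1

Answer: 5/3 0 1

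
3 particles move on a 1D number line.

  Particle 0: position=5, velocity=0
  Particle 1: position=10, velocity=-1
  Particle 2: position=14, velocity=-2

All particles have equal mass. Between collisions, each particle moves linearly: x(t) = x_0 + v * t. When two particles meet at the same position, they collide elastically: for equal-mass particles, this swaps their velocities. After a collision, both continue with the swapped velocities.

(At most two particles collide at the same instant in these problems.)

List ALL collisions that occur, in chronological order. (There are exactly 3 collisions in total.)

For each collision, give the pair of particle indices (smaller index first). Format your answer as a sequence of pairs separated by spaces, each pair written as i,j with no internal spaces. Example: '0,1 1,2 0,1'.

Answer: 1,2 0,1 1,2

Derivation:
Collision at t=4: particles 1 and 2 swap velocities; positions: p0=5 p1=6 p2=6; velocities now: v0=0 v1=-2 v2=-1
Collision at t=9/2: particles 0 and 1 swap velocities; positions: p0=5 p1=5 p2=11/2; velocities now: v0=-2 v1=0 v2=-1
Collision at t=5: particles 1 and 2 swap velocities; positions: p0=4 p1=5 p2=5; velocities now: v0=-2 v1=-1 v2=0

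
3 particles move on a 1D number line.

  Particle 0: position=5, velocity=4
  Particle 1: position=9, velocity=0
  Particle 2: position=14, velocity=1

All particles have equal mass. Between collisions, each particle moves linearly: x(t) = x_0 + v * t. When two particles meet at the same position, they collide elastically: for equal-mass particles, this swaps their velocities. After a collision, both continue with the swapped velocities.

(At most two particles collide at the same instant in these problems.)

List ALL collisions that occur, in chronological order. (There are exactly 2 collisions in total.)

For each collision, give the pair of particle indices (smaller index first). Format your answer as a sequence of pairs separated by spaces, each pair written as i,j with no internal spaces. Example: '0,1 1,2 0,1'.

Answer: 0,1 1,2

Derivation:
Collision at t=1: particles 0 and 1 swap velocities; positions: p0=9 p1=9 p2=15; velocities now: v0=0 v1=4 v2=1
Collision at t=3: particles 1 and 2 swap velocities; positions: p0=9 p1=17 p2=17; velocities now: v0=0 v1=1 v2=4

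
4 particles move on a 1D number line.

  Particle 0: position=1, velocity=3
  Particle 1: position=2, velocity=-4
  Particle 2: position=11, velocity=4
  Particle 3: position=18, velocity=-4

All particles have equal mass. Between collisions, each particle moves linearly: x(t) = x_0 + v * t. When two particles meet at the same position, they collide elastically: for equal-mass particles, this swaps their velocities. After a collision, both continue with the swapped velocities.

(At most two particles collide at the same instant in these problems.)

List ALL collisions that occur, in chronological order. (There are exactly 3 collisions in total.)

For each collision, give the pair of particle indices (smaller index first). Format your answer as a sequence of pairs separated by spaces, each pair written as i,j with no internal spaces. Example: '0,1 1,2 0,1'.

Answer: 0,1 2,3 1,2

Derivation:
Collision at t=1/7: particles 0 and 1 swap velocities; positions: p0=10/7 p1=10/7 p2=81/7 p3=122/7; velocities now: v0=-4 v1=3 v2=4 v3=-4
Collision at t=7/8: particles 2 and 3 swap velocities; positions: p0=-3/2 p1=29/8 p2=29/2 p3=29/2; velocities now: v0=-4 v1=3 v2=-4 v3=4
Collision at t=17/7: particles 1 and 2 swap velocities; positions: p0=-54/7 p1=58/7 p2=58/7 p3=145/7; velocities now: v0=-4 v1=-4 v2=3 v3=4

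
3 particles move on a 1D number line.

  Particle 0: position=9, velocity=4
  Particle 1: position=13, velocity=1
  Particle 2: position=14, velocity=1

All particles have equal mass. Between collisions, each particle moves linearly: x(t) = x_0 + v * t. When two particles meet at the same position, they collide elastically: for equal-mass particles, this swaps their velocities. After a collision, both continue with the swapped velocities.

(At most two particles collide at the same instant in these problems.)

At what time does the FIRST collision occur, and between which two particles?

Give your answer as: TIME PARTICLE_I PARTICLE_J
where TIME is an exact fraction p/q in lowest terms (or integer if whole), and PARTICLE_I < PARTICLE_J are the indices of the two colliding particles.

Answer: 4/3 0 1

Derivation:
Pair (0,1): pos 9,13 vel 4,1 -> gap=4, closing at 3/unit, collide at t=4/3
Pair (1,2): pos 13,14 vel 1,1 -> not approaching (rel speed 0 <= 0)
Earliest collision: t=4/3 between 0 and 1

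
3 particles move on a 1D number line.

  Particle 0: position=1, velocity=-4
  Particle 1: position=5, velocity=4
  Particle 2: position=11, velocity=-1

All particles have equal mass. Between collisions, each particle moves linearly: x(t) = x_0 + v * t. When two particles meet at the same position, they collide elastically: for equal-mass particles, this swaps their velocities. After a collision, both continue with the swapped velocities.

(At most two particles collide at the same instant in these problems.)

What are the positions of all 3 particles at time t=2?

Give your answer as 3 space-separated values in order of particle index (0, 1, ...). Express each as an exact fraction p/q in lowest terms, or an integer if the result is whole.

Collision at t=6/5: particles 1 and 2 swap velocities; positions: p0=-19/5 p1=49/5 p2=49/5; velocities now: v0=-4 v1=-1 v2=4
Advance to t=2 (no further collisions before then); velocities: v0=-4 v1=-1 v2=4; positions = -7 9 13

Answer: -7 9 13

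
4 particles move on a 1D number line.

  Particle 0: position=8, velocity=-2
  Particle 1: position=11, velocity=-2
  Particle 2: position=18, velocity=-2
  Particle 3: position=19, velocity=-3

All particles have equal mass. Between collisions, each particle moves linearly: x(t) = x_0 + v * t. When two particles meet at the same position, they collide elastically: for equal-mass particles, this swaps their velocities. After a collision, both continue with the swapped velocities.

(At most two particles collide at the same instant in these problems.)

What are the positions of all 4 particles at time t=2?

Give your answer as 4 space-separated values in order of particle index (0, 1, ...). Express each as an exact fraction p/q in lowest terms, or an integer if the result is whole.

Answer: 4 7 13 14

Derivation:
Collision at t=1: particles 2 and 3 swap velocities; positions: p0=6 p1=9 p2=16 p3=16; velocities now: v0=-2 v1=-2 v2=-3 v3=-2
Advance to t=2 (no further collisions before then); velocities: v0=-2 v1=-2 v2=-3 v3=-2; positions = 4 7 13 14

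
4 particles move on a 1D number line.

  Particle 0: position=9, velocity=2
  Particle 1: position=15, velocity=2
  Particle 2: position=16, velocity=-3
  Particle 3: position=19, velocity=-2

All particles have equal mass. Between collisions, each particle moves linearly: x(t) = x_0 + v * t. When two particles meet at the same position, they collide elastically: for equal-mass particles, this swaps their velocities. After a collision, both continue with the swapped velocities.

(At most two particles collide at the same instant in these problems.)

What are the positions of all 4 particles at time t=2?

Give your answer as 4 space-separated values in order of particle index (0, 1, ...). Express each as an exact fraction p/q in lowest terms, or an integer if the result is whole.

Answer: 10 13 15 19

Derivation:
Collision at t=1/5: particles 1 and 2 swap velocities; positions: p0=47/5 p1=77/5 p2=77/5 p3=93/5; velocities now: v0=2 v1=-3 v2=2 v3=-2
Collision at t=1: particles 2 and 3 swap velocities; positions: p0=11 p1=13 p2=17 p3=17; velocities now: v0=2 v1=-3 v2=-2 v3=2
Collision at t=7/5: particles 0 and 1 swap velocities; positions: p0=59/5 p1=59/5 p2=81/5 p3=89/5; velocities now: v0=-3 v1=2 v2=-2 v3=2
Advance to t=2 (no further collisions before then); velocities: v0=-3 v1=2 v2=-2 v3=2; positions = 10 13 15 19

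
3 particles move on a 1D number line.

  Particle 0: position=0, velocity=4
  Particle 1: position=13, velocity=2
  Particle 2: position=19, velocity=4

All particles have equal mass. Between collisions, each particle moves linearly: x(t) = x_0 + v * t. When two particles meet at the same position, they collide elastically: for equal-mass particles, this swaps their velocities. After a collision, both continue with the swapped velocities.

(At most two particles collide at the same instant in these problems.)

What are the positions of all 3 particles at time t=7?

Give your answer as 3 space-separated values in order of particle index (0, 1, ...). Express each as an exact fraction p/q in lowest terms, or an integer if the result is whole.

Collision at t=13/2: particles 0 and 1 swap velocities; positions: p0=26 p1=26 p2=45; velocities now: v0=2 v1=4 v2=4
Advance to t=7 (no further collisions before then); velocities: v0=2 v1=4 v2=4; positions = 27 28 47

Answer: 27 28 47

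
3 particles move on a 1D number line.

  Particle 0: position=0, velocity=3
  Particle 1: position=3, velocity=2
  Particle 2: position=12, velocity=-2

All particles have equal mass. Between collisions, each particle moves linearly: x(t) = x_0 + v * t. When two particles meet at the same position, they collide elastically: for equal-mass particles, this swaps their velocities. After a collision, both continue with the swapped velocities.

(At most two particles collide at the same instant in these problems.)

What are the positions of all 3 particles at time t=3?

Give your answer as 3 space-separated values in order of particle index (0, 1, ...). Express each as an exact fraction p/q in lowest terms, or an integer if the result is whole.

Answer: 6 9 9

Derivation:
Collision at t=9/4: particles 1 and 2 swap velocities; positions: p0=27/4 p1=15/2 p2=15/2; velocities now: v0=3 v1=-2 v2=2
Collision at t=12/5: particles 0 and 1 swap velocities; positions: p0=36/5 p1=36/5 p2=39/5; velocities now: v0=-2 v1=3 v2=2
Collision at t=3: particles 1 and 2 swap velocities; positions: p0=6 p1=9 p2=9; velocities now: v0=-2 v1=2 v2=3
Advance to t=3 (no further collisions before then); velocities: v0=-2 v1=2 v2=3; positions = 6 9 9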